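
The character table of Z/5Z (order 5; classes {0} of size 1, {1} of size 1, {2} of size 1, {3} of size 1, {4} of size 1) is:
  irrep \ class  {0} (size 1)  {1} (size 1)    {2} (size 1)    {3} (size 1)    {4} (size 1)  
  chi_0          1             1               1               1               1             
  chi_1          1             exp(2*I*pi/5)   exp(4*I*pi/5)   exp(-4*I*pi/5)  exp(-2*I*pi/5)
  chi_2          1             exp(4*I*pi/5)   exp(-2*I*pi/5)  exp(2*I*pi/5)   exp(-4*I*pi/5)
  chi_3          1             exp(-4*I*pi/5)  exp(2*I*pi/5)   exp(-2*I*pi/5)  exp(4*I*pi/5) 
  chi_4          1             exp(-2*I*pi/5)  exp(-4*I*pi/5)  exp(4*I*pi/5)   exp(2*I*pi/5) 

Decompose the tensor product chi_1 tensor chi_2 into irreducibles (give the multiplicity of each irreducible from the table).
chi_1 tensor chi_2 = chi_3 (all other irreducibles have multiplicity 0).

Details: The character of a tensor product is the pointwise product (chi_1 * chi_2)(C) = chi_1(C) * chi_2(C):
  {0}: (1)*(1), {1}: (exp(2*I*pi/5))*(exp(4*I*pi/5)), {2}: (exp(4*I*pi/5))*(exp(-2*I*pi/5)), {3}: (exp(-4*I*pi/5))*(exp(2*I*pi/5)), {4}: (exp(-2*I*pi/5))*(exp(-4*I*pi/5))
so (chi_1 * chi_2) takes values
  {0} -> 1, {1} -> exp(-4*I*pi/5), {2} -> exp(2*I*pi/5), {3} -> exp(-2*I*pi/5), {4} -> exp(4*I*pi/5).
Now take the inner product of this character with each irreducible chi from the table, <chi_1*chi_2, chi> = (1/5) sum_C |C| (chi_1*chi_2)(C) conj(chi(C)):
  <chi_1*chi_2, chi_0> = (1/5)[1*(1)*conj(1) + 1*(exp(-4*I*pi/5))*conj(1) + 1*(exp(2*I*pi/5))*conj(1) + 1*(exp(-2*I*pi/5))*conj(1) + 1*(exp(4*I*pi/5))*conj(1)]
      = (1/5)[(1) + (exp(-4*I*pi/5)) + (exp(2*I*pi/5)) + (exp(-2*I*pi/5)) + (exp(4*I*pi/5))] = 0/5 = 0
  <chi_1*chi_2, chi_1> = (1/5)[1*(1)*conj(1) + 1*(exp(-4*I*pi/5))*conj(exp(2*I*pi/5)) + 1*(exp(2*I*pi/5))*conj(exp(4*I*pi/5)) + 1*(exp(-2*I*pi/5))*conj(exp(-4*I*pi/5)) + 1*(exp(4*I*pi/5))*conj(exp(-2*I*pi/5))]
      = (1/5)[(1) + (exp(4*I*pi/5)) + (exp(-2*I*pi/5)) + (exp(2*I*pi/5)) + (exp(-4*I*pi/5))] = 0/5 = 0
  <chi_1*chi_2, chi_2> = (1/5)[1*(1)*conj(1) + 1*(exp(-4*I*pi/5))*conj(exp(4*I*pi/5)) + 1*(exp(2*I*pi/5))*conj(exp(-2*I*pi/5)) + 1*(exp(-2*I*pi/5))*conj(exp(2*I*pi/5)) + 1*(exp(4*I*pi/5))*conj(exp(-4*I*pi/5))]
      = (1/5)[(1) + (exp(2*I*pi/5)) + (exp(4*I*pi/5)) + (exp(-4*I*pi/5)) + (exp(-2*I*pi/5))] = 0/5 = 0
  <chi_1*chi_2, chi_3> = (1/5)[1*(1)*conj(1) + 1*(exp(-4*I*pi/5))*conj(exp(-4*I*pi/5)) + 1*(exp(2*I*pi/5))*conj(exp(2*I*pi/5)) + 1*(exp(-2*I*pi/5))*conj(exp(-2*I*pi/5)) + 1*(exp(4*I*pi/5))*conj(exp(4*I*pi/5))]
      = (1/5)[(1) + (1) + (1) + (1) + (1)] = 5/5 = 1
  <chi_1*chi_2, chi_4> = (1/5)[1*(1)*conj(1) + 1*(exp(-4*I*pi/5))*conj(exp(-2*I*pi/5)) + 1*(exp(2*I*pi/5))*conj(exp(-4*I*pi/5)) + 1*(exp(-2*I*pi/5))*conj(exp(4*I*pi/5)) + 1*(exp(4*I*pi/5))*conj(exp(2*I*pi/5))]
      = (1/5)[(1) + (exp(-2*I*pi/5)) + (exp(-4*I*pi/5)) + (exp(4*I*pi/5)) + (exp(2*I*pi/5))] = 0/5 = 0
(Exp terms are combined using exp(i*s)*conj(exp(i*t)) = exp(i*(s-t)), and sums of them are collapsed using the identity that for every m > 1 the m distinct m-th roots of unity sum to 0, e.g. 1 + exp(2*I*pi/3) + exp(-2*I*pi/3) = 0.)
Hence the multiplicities are chi_3: 1. Dimension check: dim(chi_1)*dim(chi_2) = 1*1 = 1 and sum (mult * dim) = 1*1 = 1.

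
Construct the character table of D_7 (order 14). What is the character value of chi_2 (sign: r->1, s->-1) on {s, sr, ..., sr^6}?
Conjugacy classes: {e} of size 1, {r^1, r^6} of size 2, {r^2, r^5} of size 2, {r^3, r^4} of size 2, {s, sr, ..., sr^6} of size 7.
Character table:
  irrep \ class              {e} (size 1)  {r^1, r^6} (size 2)  {r^2, r^5} (size 2)  {r^3, r^4} (size 2)  {s, sr, ..., sr^6} (size 7)
  chi_1 (triv)               1             1                    1                    1                    1                          
  chi_2 (sign: r->1, s->-1)  1             1                    1                    1                    -1                         
  chi_3 (2d, j=1)            2             2*cos(2*pi/7)        -2*cos(3*pi/7)       -2*cos(pi/7)         0                          
  chi_4 (2d, j=2)            2             -2*cos(3*pi/7)       -2*cos(pi/7)         2*cos(2*pi/7)        0                          
  chi_5 (2d, j=3)            2             -2*cos(pi/7)         2*cos(2*pi/7)        -2*cos(3*pi/7)       0                          

Spot check: chi_2 (sign: r->1, s->-1) on {s, sr, ..., sr^6} = -1.

Why: D_7 has order 2*7 = 14 with 5 conjugacy classes, hence 5 irreducibles. Sum of squared dims 1 + 1 + 4 + 4 + 4 = 14 = |G|. Linear characters come from the abelianisation; the 2-dimensional irreps have character r^k -> 2*cos(2*pi*j*k/7), reflections -> 0.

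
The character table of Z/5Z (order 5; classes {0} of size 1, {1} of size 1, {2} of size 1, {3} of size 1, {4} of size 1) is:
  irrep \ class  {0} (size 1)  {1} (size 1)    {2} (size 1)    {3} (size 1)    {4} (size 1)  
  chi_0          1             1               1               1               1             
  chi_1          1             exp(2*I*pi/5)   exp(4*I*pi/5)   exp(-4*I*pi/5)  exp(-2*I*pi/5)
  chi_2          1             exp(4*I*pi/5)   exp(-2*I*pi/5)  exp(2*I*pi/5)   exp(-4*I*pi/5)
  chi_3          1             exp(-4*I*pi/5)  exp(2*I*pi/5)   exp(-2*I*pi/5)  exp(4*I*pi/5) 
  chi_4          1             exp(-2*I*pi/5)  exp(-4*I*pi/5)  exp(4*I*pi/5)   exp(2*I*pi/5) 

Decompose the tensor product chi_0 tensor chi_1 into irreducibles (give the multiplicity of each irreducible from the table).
chi_0 tensor chi_1 = chi_1 (all other irreducibles have multiplicity 0).

Proof sketch: The character of a tensor product is the pointwise product (chi_0 * chi_1)(C) = chi_0(C) * chi_1(C):
  {0}: (1)*(1), {1}: (1)*(exp(2*I*pi/5)), {2}: (1)*(exp(4*I*pi/5)), {3}: (1)*(exp(-4*I*pi/5)), {4}: (1)*(exp(-2*I*pi/5))
so (chi_0 * chi_1) takes values
  {0} -> 1, {1} -> exp(2*I*pi/5), {2} -> exp(4*I*pi/5), {3} -> exp(-4*I*pi/5), {4} -> exp(-2*I*pi/5).
Now take the inner product of this character with each irreducible chi from the table, <chi_0*chi_1, chi> = (1/5) sum_C |C| (chi_0*chi_1)(C) conj(chi(C)):
  <chi_0*chi_1, chi_0> = (1/5)[1*(1)*conj(1) + 1*(exp(2*I*pi/5))*conj(1) + 1*(exp(4*I*pi/5))*conj(1) + 1*(exp(-4*I*pi/5))*conj(1) + 1*(exp(-2*I*pi/5))*conj(1)]
      = (1/5)[(1) + (exp(2*I*pi/5)) + (exp(4*I*pi/5)) + (exp(-4*I*pi/5)) + (exp(-2*I*pi/5))] = 0/5 = 0
  <chi_0*chi_1, chi_1> = (1/5)[1*(1)*conj(1) + 1*(exp(2*I*pi/5))*conj(exp(2*I*pi/5)) + 1*(exp(4*I*pi/5))*conj(exp(4*I*pi/5)) + 1*(exp(-4*I*pi/5))*conj(exp(-4*I*pi/5)) + 1*(exp(-2*I*pi/5))*conj(exp(-2*I*pi/5))]
      = (1/5)[(1) + (1) + (1) + (1) + (1)] = 5/5 = 1
  <chi_0*chi_1, chi_2> = (1/5)[1*(1)*conj(1) + 1*(exp(2*I*pi/5))*conj(exp(4*I*pi/5)) + 1*(exp(4*I*pi/5))*conj(exp(-2*I*pi/5)) + 1*(exp(-4*I*pi/5))*conj(exp(2*I*pi/5)) + 1*(exp(-2*I*pi/5))*conj(exp(-4*I*pi/5))]
      = (1/5)[(1) + (exp(-2*I*pi/5)) + (exp(-4*I*pi/5)) + (exp(4*I*pi/5)) + (exp(2*I*pi/5))] = 0/5 = 0
  <chi_0*chi_1, chi_3> = (1/5)[1*(1)*conj(1) + 1*(exp(2*I*pi/5))*conj(exp(-4*I*pi/5)) + 1*(exp(4*I*pi/5))*conj(exp(2*I*pi/5)) + 1*(exp(-4*I*pi/5))*conj(exp(-2*I*pi/5)) + 1*(exp(-2*I*pi/5))*conj(exp(4*I*pi/5))]
      = (1/5)[(1) + (exp(-4*I*pi/5)) + (exp(2*I*pi/5)) + (exp(-2*I*pi/5)) + (exp(4*I*pi/5))] = 0/5 = 0
  <chi_0*chi_1, chi_4> = (1/5)[1*(1)*conj(1) + 1*(exp(2*I*pi/5))*conj(exp(-2*I*pi/5)) + 1*(exp(4*I*pi/5))*conj(exp(-4*I*pi/5)) + 1*(exp(-4*I*pi/5))*conj(exp(4*I*pi/5)) + 1*(exp(-2*I*pi/5))*conj(exp(2*I*pi/5))]
      = (1/5)[(1) + (exp(4*I*pi/5)) + (exp(-2*I*pi/5)) + (exp(2*I*pi/5)) + (exp(-4*I*pi/5))] = 0/5 = 0
(Exp terms are combined using exp(i*s)*conj(exp(i*t)) = exp(i*(s-t)), and sums of them are collapsed using the identity that for every m > 1 the m distinct m-th roots of unity sum to 0, e.g. 1 + exp(2*I*pi/3) + exp(-2*I*pi/3) = 0.)
Hence the multiplicities are chi_1: 1. Dimension check: dim(chi_0)*dim(chi_1) = 1*1 = 1 and sum (mult * dim) = 1*1 = 1.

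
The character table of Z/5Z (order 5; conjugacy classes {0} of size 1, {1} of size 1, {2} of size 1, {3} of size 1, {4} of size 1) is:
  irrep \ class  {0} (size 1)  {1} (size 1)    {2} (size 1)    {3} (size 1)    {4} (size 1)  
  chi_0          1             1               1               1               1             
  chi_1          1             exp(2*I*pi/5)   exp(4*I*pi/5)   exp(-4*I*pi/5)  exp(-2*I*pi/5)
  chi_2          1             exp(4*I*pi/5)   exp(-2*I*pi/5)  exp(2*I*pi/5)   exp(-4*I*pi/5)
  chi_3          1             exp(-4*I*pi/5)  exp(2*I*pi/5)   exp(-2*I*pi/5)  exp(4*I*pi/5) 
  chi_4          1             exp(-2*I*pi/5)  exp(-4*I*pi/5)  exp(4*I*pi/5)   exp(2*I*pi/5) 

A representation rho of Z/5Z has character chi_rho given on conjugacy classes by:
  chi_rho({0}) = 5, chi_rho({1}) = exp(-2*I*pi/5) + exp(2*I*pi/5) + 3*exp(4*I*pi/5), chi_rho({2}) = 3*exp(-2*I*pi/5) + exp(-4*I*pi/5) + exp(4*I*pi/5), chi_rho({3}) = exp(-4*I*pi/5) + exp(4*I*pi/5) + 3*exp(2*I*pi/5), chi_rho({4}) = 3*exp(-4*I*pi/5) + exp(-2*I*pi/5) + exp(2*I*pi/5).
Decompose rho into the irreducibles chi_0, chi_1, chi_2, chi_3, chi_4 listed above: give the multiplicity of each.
Multiplicities: chi_0: 0, chi_1: 1, chi_2: 3, chi_3: 0, chi_4: 1.

Derivation: Use <chi_rho, chi> = (1/|G|) sum_C |C| * chi_rho(C) * conj(chi(C)) with |G| = 5 for each irreducible chi in the table:
  <chi_rho, chi_0> = (1/5)[1*(5)*conj(1) + 1*(exp(-2*I*pi/5) + exp(2*I*pi/5) + 3*exp(4*I*pi/5))*conj(1) + 1*(3*exp(-2*I*pi/5) + exp(-4*I*pi/5) + exp(4*I*pi/5))*conj(1) + 1*(exp(-4*I*pi/5) + exp(4*I*pi/5) + 3*exp(2*I*pi/5))*conj(1) + 1*(3*exp(-4*I*pi/5) + exp(-2*I*pi/5) + exp(2*I*pi/5))*conj(1)]
      = (1/5)[(5) + (exp(-2*I*pi/5) + exp(2*I*pi/5) + 3*exp(4*I*pi/5)) + (3*exp(-2*I*pi/5) + exp(-4*I*pi/5) + exp(4*I*pi/5)) + (exp(-4*I*pi/5) + exp(4*I*pi/5) + 3*exp(2*I*pi/5)) + (3*exp(-4*I*pi/5) + exp(-2*I*pi/5) + exp(2*I*pi/5))] = 0/5 = 0
  <chi_rho, chi_1> = (1/5)[1*(5)*conj(1) + 1*(exp(-2*I*pi/5) + exp(2*I*pi/5) + 3*exp(4*I*pi/5))*conj(exp(2*I*pi/5)) + 1*(3*exp(-2*I*pi/5) + exp(-4*I*pi/5) + exp(4*I*pi/5))*conj(exp(4*I*pi/5)) + 1*(exp(-4*I*pi/5) + exp(4*I*pi/5) + 3*exp(2*I*pi/5))*conj(exp(-4*I*pi/5)) + 1*(3*exp(-4*I*pi/5) + exp(-2*I*pi/5) + exp(2*I*pi/5))*conj(exp(-2*I*pi/5))]
      = (1/5)[(5) + (1 + exp(-4*I*pi/5) + 3*exp(2*I*pi/5)) + (1 + exp(2*I*pi/5) + 3*exp(4*I*pi/5)) + (1 + 3*exp(-4*I*pi/5) + exp(-2*I*pi/5)) + (1 + 3*exp(-2*I*pi/5) + exp(4*I*pi/5))] = 5/5 = 1
  <chi_rho, chi_2> = (1/5)[1*(5)*conj(1) + 1*(exp(-2*I*pi/5) + exp(2*I*pi/5) + 3*exp(4*I*pi/5))*conj(exp(4*I*pi/5)) + 1*(3*exp(-2*I*pi/5) + exp(-4*I*pi/5) + exp(4*I*pi/5))*conj(exp(-2*I*pi/5)) + 1*(exp(-4*I*pi/5) + exp(4*I*pi/5) + 3*exp(2*I*pi/5))*conj(exp(2*I*pi/5)) + 1*(3*exp(-4*I*pi/5) + exp(-2*I*pi/5) + exp(2*I*pi/5))*conj(exp(-4*I*pi/5))]
      = (1/5)[(5) + (3 + exp(-2*I*pi/5) + exp(4*I*pi/5)) + (3 + exp(-2*I*pi/5) + exp(-4*I*pi/5)) + (3 + exp(4*I*pi/5) + exp(2*I*pi/5)) + (3 + exp(-4*I*pi/5) + exp(2*I*pi/5))] = 15/5 = 3
  <chi_rho, chi_3> = (1/5)[1*(5)*conj(1) + 1*(exp(-2*I*pi/5) + exp(2*I*pi/5) + 3*exp(4*I*pi/5))*conj(exp(-4*I*pi/5)) + 1*(3*exp(-2*I*pi/5) + exp(-4*I*pi/5) + exp(4*I*pi/5))*conj(exp(2*I*pi/5)) + 1*(exp(-4*I*pi/5) + exp(4*I*pi/5) + 3*exp(2*I*pi/5))*conj(exp(-2*I*pi/5)) + 1*(3*exp(-4*I*pi/5) + exp(-2*I*pi/5) + exp(2*I*pi/5))*conj(exp(4*I*pi/5))]
      = (1/5)[(5) + (3*exp(-2*I*pi/5) + exp(-4*I*pi/5) + exp(2*I*pi/5)) + (3*exp(-4*I*pi/5) + exp(4*I*pi/5) + exp(2*I*pi/5)) + (exp(-2*I*pi/5) + exp(-4*I*pi/5) + 3*exp(4*I*pi/5)) + (exp(-2*I*pi/5) + exp(4*I*pi/5) + 3*exp(2*I*pi/5))] = 0/5 = 0
  <chi_rho, chi_4> = (1/5)[1*(5)*conj(1) + 1*(exp(-2*I*pi/5) + exp(2*I*pi/5) + 3*exp(4*I*pi/5))*conj(exp(-2*I*pi/5)) + 1*(3*exp(-2*I*pi/5) + exp(-4*I*pi/5) + exp(4*I*pi/5))*conj(exp(-4*I*pi/5)) + 1*(exp(-4*I*pi/5) + exp(4*I*pi/5) + 3*exp(2*I*pi/5))*conj(exp(4*I*pi/5)) + 1*(3*exp(-4*I*pi/5) + exp(-2*I*pi/5) + exp(2*I*pi/5))*conj(exp(2*I*pi/5))]
      = (1/5)[(5) + (1 + 3*exp(-4*I*pi/5) + exp(4*I*pi/5)) + (1 + exp(-2*I*pi/5) + 3*exp(2*I*pi/5)) + (1 + 3*exp(-2*I*pi/5) + exp(2*I*pi/5)) + (1 + exp(-4*I*pi/5) + 3*exp(4*I*pi/5))] = 5/5 = 1
(Exp terms are combined using exp(i*s)*conj(exp(i*t)) = exp(i*(s-t)), and sums of them are collapsed using the identity that for every m > 1 the m distinct m-th roots of unity sum to 0, e.g. 1 + exp(2*I*pi/3) + exp(-2*I*pi/3) = 0.)
Dimension check: dim(rho) = sum (mult * dim) = 0*1 + 1*1 + 3*1 + 0*1 + 1*1 = 5 = chi_rho(e) = 5.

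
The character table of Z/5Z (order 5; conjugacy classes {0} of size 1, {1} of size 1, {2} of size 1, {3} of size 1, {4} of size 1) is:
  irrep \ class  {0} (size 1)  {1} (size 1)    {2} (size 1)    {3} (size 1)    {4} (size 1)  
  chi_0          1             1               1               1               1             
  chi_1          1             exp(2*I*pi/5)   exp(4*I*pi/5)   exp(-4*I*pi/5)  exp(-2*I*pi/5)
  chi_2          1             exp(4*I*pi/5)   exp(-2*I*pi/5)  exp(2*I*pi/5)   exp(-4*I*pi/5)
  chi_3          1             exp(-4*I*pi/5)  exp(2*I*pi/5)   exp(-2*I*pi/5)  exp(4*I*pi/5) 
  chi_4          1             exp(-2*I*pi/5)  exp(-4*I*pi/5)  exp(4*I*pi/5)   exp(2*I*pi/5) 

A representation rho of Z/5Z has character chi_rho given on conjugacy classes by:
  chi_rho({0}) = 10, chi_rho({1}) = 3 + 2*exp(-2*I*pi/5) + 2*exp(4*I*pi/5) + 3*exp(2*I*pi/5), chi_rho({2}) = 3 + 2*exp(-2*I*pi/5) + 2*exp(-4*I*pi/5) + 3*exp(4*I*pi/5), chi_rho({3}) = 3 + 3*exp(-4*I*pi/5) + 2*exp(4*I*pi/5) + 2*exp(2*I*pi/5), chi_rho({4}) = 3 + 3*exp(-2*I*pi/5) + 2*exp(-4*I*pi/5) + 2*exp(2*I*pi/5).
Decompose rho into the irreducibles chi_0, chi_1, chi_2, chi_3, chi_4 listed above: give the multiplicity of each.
Multiplicities: chi_0: 3, chi_1: 3, chi_2: 2, chi_3: 0, chi_4: 2.

Solution. Use <chi_rho, chi> = (1/|G|) sum_C |C| * chi_rho(C) * conj(chi(C)) with |G| = 5 for each irreducible chi in the table:
  <chi_rho, chi_0> = (1/5)[1*(10)*conj(1) + 1*(3 + 2*exp(-2*I*pi/5) + 2*exp(4*I*pi/5) + 3*exp(2*I*pi/5))*conj(1) + 1*(3 + 2*exp(-2*I*pi/5) + 2*exp(-4*I*pi/5) + 3*exp(4*I*pi/5))*conj(1) + 1*(3 + 3*exp(-4*I*pi/5) + 2*exp(4*I*pi/5) + 2*exp(2*I*pi/5))*conj(1) + 1*(3 + 3*exp(-2*I*pi/5) + 2*exp(-4*I*pi/5) + 2*exp(2*I*pi/5))*conj(1)]
      = (1/5)[(10) + (3 + 2*exp(-2*I*pi/5) + 2*exp(4*I*pi/5) + 3*exp(2*I*pi/5)) + (3 + 2*exp(-2*I*pi/5) + 2*exp(-4*I*pi/5) + 3*exp(4*I*pi/5)) + (3 + 3*exp(-4*I*pi/5) + 2*exp(4*I*pi/5) + 2*exp(2*I*pi/5)) + (3 + 3*exp(-2*I*pi/5) + 2*exp(-4*I*pi/5) + 2*exp(2*I*pi/5))] = 15/5 = 3
  <chi_rho, chi_1> = (1/5)[1*(10)*conj(1) + 1*(3 + 2*exp(-2*I*pi/5) + 2*exp(4*I*pi/5) + 3*exp(2*I*pi/5))*conj(exp(2*I*pi/5)) + 1*(3 + 2*exp(-2*I*pi/5) + 2*exp(-4*I*pi/5) + 3*exp(4*I*pi/5))*conj(exp(4*I*pi/5)) + 1*(3 + 3*exp(-4*I*pi/5) + 2*exp(4*I*pi/5) + 2*exp(2*I*pi/5))*conj(exp(-4*I*pi/5)) + 1*(3 + 3*exp(-2*I*pi/5) + 2*exp(-4*I*pi/5) + 2*exp(2*I*pi/5))*conj(exp(-2*I*pi/5))]
      = (1/5)[(10) + (3 + 3*exp(-2*I*pi/5) + 2*exp(-4*I*pi/5) + 2*exp(2*I*pi/5)) + (3 + 3*exp(-4*I*pi/5) + 2*exp(4*I*pi/5) + 2*exp(2*I*pi/5)) + (3 + 2*exp(-2*I*pi/5) + 2*exp(-4*I*pi/5) + 3*exp(4*I*pi/5)) + (3 + 2*exp(-2*I*pi/5) + 2*exp(4*I*pi/5) + 3*exp(2*I*pi/5))] = 15/5 = 3
  <chi_rho, chi_2> = (1/5)[1*(10)*conj(1) + 1*(3 + 2*exp(-2*I*pi/5) + 2*exp(4*I*pi/5) + 3*exp(2*I*pi/5))*conj(exp(4*I*pi/5)) + 1*(3 + 2*exp(-2*I*pi/5) + 2*exp(-4*I*pi/5) + 3*exp(4*I*pi/5))*conj(exp(-2*I*pi/5)) + 1*(3 + 3*exp(-4*I*pi/5) + 2*exp(4*I*pi/5) + 2*exp(2*I*pi/5))*conj(exp(2*I*pi/5)) + 1*(3 + 3*exp(-2*I*pi/5) + 2*exp(-4*I*pi/5) + 2*exp(2*I*pi/5))*conj(exp(-4*I*pi/5))]
      = (1/5)[(10) + (2 + 3*exp(-2*I*pi/5) + 3*exp(-4*I*pi/5) + 2*exp(4*I*pi/5)) + (2 + 2*exp(-2*I*pi/5) + 3*exp(-4*I*pi/5) + 3*exp(2*I*pi/5)) + (2 + 3*exp(-2*I*pi/5) + 3*exp(4*I*pi/5) + 2*exp(2*I*pi/5)) + (2 + 2*exp(-4*I*pi/5) + 3*exp(4*I*pi/5) + 3*exp(2*I*pi/5))] = 10/5 = 2
  <chi_rho, chi_3> = (1/5)[1*(10)*conj(1) + 1*(3 + 2*exp(-2*I*pi/5) + 2*exp(4*I*pi/5) + 3*exp(2*I*pi/5))*conj(exp(-4*I*pi/5)) + 1*(3 + 2*exp(-2*I*pi/5) + 2*exp(-4*I*pi/5) + 3*exp(4*I*pi/5))*conj(exp(2*I*pi/5)) + 1*(3 + 3*exp(-4*I*pi/5) + 2*exp(4*I*pi/5) + 2*exp(2*I*pi/5))*conj(exp(-2*I*pi/5)) + 1*(3 + 3*exp(-2*I*pi/5) + 2*exp(-4*I*pi/5) + 2*exp(2*I*pi/5))*conj(exp(4*I*pi/5))]
      = (1/5)[(10) + (2*exp(-2*I*pi/5) + 3*exp(-4*I*pi/5) + 3*exp(4*I*pi/5) + 2*exp(2*I*pi/5)) + (3*exp(-2*I*pi/5) + 2*exp(-4*I*pi/5) + 2*exp(4*I*pi/5) + 3*exp(2*I*pi/5)) + (3*exp(-2*I*pi/5) + 2*exp(-4*I*pi/5) + 2*exp(4*I*pi/5) + 3*exp(2*I*pi/5)) + (2*exp(-2*I*pi/5) + 3*exp(-4*I*pi/5) + 3*exp(4*I*pi/5) + 2*exp(2*I*pi/5))] = 0/5 = 0
  <chi_rho, chi_4> = (1/5)[1*(10)*conj(1) + 1*(3 + 2*exp(-2*I*pi/5) + 2*exp(4*I*pi/5) + 3*exp(2*I*pi/5))*conj(exp(-2*I*pi/5)) + 1*(3 + 2*exp(-2*I*pi/5) + 2*exp(-4*I*pi/5) + 3*exp(4*I*pi/5))*conj(exp(-4*I*pi/5)) + 1*(3 + 3*exp(-4*I*pi/5) + 2*exp(4*I*pi/5) + 2*exp(2*I*pi/5))*conj(exp(4*I*pi/5)) + 1*(3 + 3*exp(-2*I*pi/5) + 2*exp(-4*I*pi/5) + 2*exp(2*I*pi/5))*conj(exp(2*I*pi/5))]
      = (1/5)[(10) + (2 + 2*exp(-4*I*pi/5) + 3*exp(4*I*pi/5) + 3*exp(2*I*pi/5)) + (2 + 3*exp(-2*I*pi/5) + 3*exp(4*I*pi/5) + 2*exp(2*I*pi/5)) + (2 + 2*exp(-2*I*pi/5) + 3*exp(-4*I*pi/5) + 3*exp(2*I*pi/5)) + (2 + 3*exp(-2*I*pi/5) + 3*exp(-4*I*pi/5) + 2*exp(4*I*pi/5))] = 10/5 = 2
(Exp terms are combined using exp(i*s)*conj(exp(i*t)) = exp(i*(s-t)), and sums of them are collapsed using the identity that for every m > 1 the m distinct m-th roots of unity sum to 0, e.g. 1 + exp(2*I*pi/3) + exp(-2*I*pi/3) = 0.)
Dimension check: dim(rho) = sum (mult * dim) = 3*1 + 3*1 + 2*1 + 0*1 + 2*1 = 10 = chi_rho(e) = 10.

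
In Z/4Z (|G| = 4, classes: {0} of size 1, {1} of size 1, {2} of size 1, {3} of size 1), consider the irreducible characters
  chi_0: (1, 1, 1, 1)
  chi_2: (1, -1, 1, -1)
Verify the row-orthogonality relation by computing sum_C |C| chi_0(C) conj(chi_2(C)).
Sum = 0; so <chi_0, chi_2> = 0 (distinct irreducibles are orthogonal).

Explanation: Compute term by term over conjugacy classes (|C| * chi_0(C) * conj(chi_2(C))):
  1*(1)*conj(1) + 1*(1)*conj(-1) + 1*(1)*conj(1) + 1*(1)*conj(-1)
  = (1) + (-1) + (1) + (-1)
  = 0.
(Exp terms are combined using exp(i*s)*conj(exp(i*t)) = exp(i*(s-t)), and sums of them are collapsed using the identity that for every m > 1 the m distinct m-th roots of unity sum to 0, e.g. 1 + exp(2*I*pi/3) + exp(-2*I*pi/3) = 0.)
Dividing by |G| = 4 gives 0/4 = 0, matching the row-orthogonality relation <chi_0, chi_2> = [chi_0 = chi_2].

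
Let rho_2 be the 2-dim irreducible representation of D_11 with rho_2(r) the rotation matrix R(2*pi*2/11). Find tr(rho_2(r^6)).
chi_{rho_2}(r^6) = 2*cos(2*pi*2*6/11) = 2*cos(24*pi/11)

Proof sketch: rho_2(r^6) is rotation by angle 2*pi*2*6/11, whose trace is 2*cos(2*pi*2*6/11) = 2*cos(24*pi/11).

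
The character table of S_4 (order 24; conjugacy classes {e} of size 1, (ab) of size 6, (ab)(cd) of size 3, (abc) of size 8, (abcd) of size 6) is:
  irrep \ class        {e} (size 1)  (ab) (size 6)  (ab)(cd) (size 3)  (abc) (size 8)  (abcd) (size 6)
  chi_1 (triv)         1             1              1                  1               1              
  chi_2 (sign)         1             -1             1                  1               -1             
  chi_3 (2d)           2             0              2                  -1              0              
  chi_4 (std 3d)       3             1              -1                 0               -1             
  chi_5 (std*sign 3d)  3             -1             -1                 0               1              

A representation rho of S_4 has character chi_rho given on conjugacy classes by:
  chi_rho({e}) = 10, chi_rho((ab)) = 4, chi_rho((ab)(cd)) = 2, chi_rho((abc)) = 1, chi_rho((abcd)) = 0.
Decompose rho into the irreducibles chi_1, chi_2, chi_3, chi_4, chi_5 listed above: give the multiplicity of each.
Multiplicities: chi_1: 2, chi_2: 0, chi_3: 1, chi_4: 2, chi_5: 0.

Explanation: Use <chi_rho, chi> = (1/|G|) sum_C |C| * chi_rho(C) * conj(chi(C)) with |G| = 24 for each irreducible chi in the table:
  <chi_rho, chi_1> = (1/24)[1*(10)*conj(1) + 6*(4)*conj(1) + 3*(2)*conj(1) + 8*(1)*conj(1) + 6*(0)*conj(1)]
      = (1/24)[(10) + (24) + (6) + (8) + (0)] = 48/24 = 2
  <chi_rho, chi_2> = (1/24)[1*(10)*conj(1) + 6*(4)*conj(-1) + 3*(2)*conj(1) + 8*(1)*conj(1) + 6*(0)*conj(-1)]
      = (1/24)[(10) + (-24) + (6) + (8) + (0)] = 0/24 = 0
  <chi_rho, chi_3> = (1/24)[1*(10)*conj(2) + 6*(4)*conj(0) + 3*(2)*conj(2) + 8*(1)*conj(-1) + 6*(0)*conj(0)]
      = (1/24)[(20) + (0) + (12) + (-8) + (0)] = 24/24 = 1
  <chi_rho, chi_4> = (1/24)[1*(10)*conj(3) + 6*(4)*conj(1) + 3*(2)*conj(-1) + 8*(1)*conj(0) + 6*(0)*conj(-1)]
      = (1/24)[(30) + (24) + (-6) + (0) + (0)] = 48/24 = 2
  <chi_rho, chi_5> = (1/24)[1*(10)*conj(3) + 6*(4)*conj(-1) + 3*(2)*conj(-1) + 8*(1)*conj(0) + 6*(0)*conj(1)]
      = (1/24)[(30) + (-24) + (-6) + (0) + (0)] = 0/24 = 0
Dimension check: dim(rho) = sum (mult * dim) = 2*1 + 0*1 + 1*2 + 2*3 + 0*3 = 10 = chi_rho(e) = 10.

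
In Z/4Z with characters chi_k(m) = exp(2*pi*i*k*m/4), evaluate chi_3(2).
chi_3(2) = zeta_4^6 = -1

Working: chi_3(2) = zeta_4^(3*2) = zeta_4^6. Since zeta_4^4 = 1, this equals zeta_4^2 = exp(2*pi*i*2/4) = -1.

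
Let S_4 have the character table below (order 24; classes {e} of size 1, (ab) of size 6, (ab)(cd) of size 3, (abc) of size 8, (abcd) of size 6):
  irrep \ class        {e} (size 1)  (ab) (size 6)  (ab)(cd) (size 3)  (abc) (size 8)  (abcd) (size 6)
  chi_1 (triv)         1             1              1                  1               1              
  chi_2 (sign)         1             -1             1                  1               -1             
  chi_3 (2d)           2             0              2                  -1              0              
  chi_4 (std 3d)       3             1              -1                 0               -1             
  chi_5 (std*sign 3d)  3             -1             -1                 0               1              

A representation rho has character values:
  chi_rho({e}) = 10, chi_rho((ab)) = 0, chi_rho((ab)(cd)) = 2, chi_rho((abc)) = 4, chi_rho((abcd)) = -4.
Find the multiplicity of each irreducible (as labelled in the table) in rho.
Multiplicities: chi_1: 1, chi_2: 3, chi_3: 0, chi_4: 2, chi_5: 0.

Why: Use <chi_rho, chi> = (1/|G|) sum_C |C| * chi_rho(C) * conj(chi(C)) with |G| = 24 for each irreducible chi in the table:
  <chi_rho, chi_1> = (1/24)[1*(10)*conj(1) + 6*(0)*conj(1) + 3*(2)*conj(1) + 8*(4)*conj(1) + 6*(-4)*conj(1)]
      = (1/24)[(10) + (0) + (6) + (32) + (-24)] = 24/24 = 1
  <chi_rho, chi_2> = (1/24)[1*(10)*conj(1) + 6*(0)*conj(-1) + 3*(2)*conj(1) + 8*(4)*conj(1) + 6*(-4)*conj(-1)]
      = (1/24)[(10) + (0) + (6) + (32) + (24)] = 72/24 = 3
  <chi_rho, chi_3> = (1/24)[1*(10)*conj(2) + 6*(0)*conj(0) + 3*(2)*conj(2) + 8*(4)*conj(-1) + 6*(-4)*conj(0)]
      = (1/24)[(20) + (0) + (12) + (-32) + (0)] = 0/24 = 0
  <chi_rho, chi_4> = (1/24)[1*(10)*conj(3) + 6*(0)*conj(1) + 3*(2)*conj(-1) + 8*(4)*conj(0) + 6*(-4)*conj(-1)]
      = (1/24)[(30) + (0) + (-6) + (0) + (24)] = 48/24 = 2
  <chi_rho, chi_5> = (1/24)[1*(10)*conj(3) + 6*(0)*conj(-1) + 3*(2)*conj(-1) + 8*(4)*conj(0) + 6*(-4)*conj(1)]
      = (1/24)[(30) + (0) + (-6) + (0) + (-24)] = 0/24 = 0
Dimension check: dim(rho) = sum (mult * dim) = 1*1 + 3*1 + 0*2 + 2*3 + 0*3 = 10 = chi_rho(e) = 10.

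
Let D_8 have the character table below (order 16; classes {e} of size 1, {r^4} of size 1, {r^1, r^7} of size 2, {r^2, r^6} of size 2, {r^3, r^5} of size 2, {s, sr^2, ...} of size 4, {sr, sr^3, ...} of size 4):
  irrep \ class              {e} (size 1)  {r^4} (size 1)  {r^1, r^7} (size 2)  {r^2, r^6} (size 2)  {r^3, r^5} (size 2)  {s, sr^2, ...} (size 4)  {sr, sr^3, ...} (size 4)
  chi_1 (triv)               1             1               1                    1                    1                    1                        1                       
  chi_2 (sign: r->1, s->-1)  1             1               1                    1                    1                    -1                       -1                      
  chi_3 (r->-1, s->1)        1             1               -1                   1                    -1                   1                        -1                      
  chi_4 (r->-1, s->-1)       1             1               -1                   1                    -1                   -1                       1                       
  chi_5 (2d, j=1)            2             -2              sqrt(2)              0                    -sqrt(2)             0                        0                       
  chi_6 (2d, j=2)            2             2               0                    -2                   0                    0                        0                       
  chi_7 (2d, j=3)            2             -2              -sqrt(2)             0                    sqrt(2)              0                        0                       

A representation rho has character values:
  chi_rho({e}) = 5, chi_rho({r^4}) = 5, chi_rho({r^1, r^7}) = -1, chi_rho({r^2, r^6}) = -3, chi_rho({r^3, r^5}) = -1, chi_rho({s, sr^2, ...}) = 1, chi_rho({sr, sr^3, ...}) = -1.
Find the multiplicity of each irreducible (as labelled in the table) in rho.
Multiplicities: chi_1: 0, chi_2: 0, chi_3: 1, chi_4: 0, chi_5: 0, chi_6: 2, chi_7: 0.

Solution. Use <chi_rho, chi> = (1/|G|) sum_C |C| * chi_rho(C) * conj(chi(C)) with |G| = 16 for each irreducible chi in the table:
  <chi_rho, chi_1> = (1/16)[1*(5)*conj(1) + 1*(5)*conj(1) + 2*(-1)*conj(1) + 2*(-3)*conj(1) + 2*(-1)*conj(1) + 4*(1)*conj(1) + 4*(-1)*conj(1)]
      = (1/16)[(5) + (5) + (-2) + (-6) + (-2) + (4) + (-4)] = 0/16 = 0
  <chi_rho, chi_2> = (1/16)[1*(5)*conj(1) + 1*(5)*conj(1) + 2*(-1)*conj(1) + 2*(-3)*conj(1) + 2*(-1)*conj(1) + 4*(1)*conj(-1) + 4*(-1)*conj(-1)]
      = (1/16)[(5) + (5) + (-2) + (-6) + (-2) + (-4) + (4)] = 0/16 = 0
  <chi_rho, chi_3> = (1/16)[1*(5)*conj(1) + 1*(5)*conj(1) + 2*(-1)*conj(-1) + 2*(-3)*conj(1) + 2*(-1)*conj(-1) + 4*(1)*conj(1) + 4*(-1)*conj(-1)]
      = (1/16)[(5) + (5) + (2) + (-6) + (2) + (4) + (4)] = 16/16 = 1
  <chi_rho, chi_4> = (1/16)[1*(5)*conj(1) + 1*(5)*conj(1) + 2*(-1)*conj(-1) + 2*(-3)*conj(1) + 2*(-1)*conj(-1) + 4*(1)*conj(-1) + 4*(-1)*conj(1)]
      = (1/16)[(5) + (5) + (2) + (-6) + (2) + (-4) + (-4)] = 0/16 = 0
  <chi_rho, chi_5> = (1/16)[1*(5)*conj(2) + 1*(5)*conj(-2) + 2*(-1)*conj(sqrt(2)) + 2*(-3)*conj(0) + 2*(-1)*conj(-sqrt(2)) + 4*(1)*conj(0) + 4*(-1)*conj(0)]
      = (1/16)[(10) + (-10) + (-2*sqrt(2)) + (0) + (2*sqrt(2)) + (0) + (0)] = 0/16 = 0
  <chi_rho, chi_6> = (1/16)[1*(5)*conj(2) + 1*(5)*conj(2) + 2*(-1)*conj(0) + 2*(-3)*conj(-2) + 2*(-1)*conj(0) + 4*(1)*conj(0) + 4*(-1)*conj(0)]
      = (1/16)[(10) + (10) + (0) + (12) + (0) + (0) + (0)] = 32/16 = 2
  <chi_rho, chi_7> = (1/16)[1*(5)*conj(2) + 1*(5)*conj(-2) + 2*(-1)*conj(-sqrt(2)) + 2*(-3)*conj(0) + 2*(-1)*conj(sqrt(2)) + 4*(1)*conj(0) + 4*(-1)*conj(0)]
      = (1/16)[(10) + (-10) + (2*sqrt(2)) + (0) + (-2*sqrt(2)) + (0) + (0)] = 0/16 = 0
Dimension check: dim(rho) = sum (mult * dim) = 0*1 + 0*1 + 1*1 + 0*1 + 0*2 + 2*2 + 0*2 = 5 = chi_rho(e) = 5.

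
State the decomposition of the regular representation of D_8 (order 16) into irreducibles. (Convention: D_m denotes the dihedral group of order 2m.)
Each irreducible V_i of dimension d_i appears with multiplicity d_i, i.e. rho_reg = (direct sum over all irreducibles V_i) d_i V_i. The irreducible dimensions for D_8 are 1, 1, 1, 1, 2, 2, 2: 4 irreducibles of dimension 1, each with multiplicity 1; 3 irreducibles of dimension 2, each with multiplicity 2. Total dimension 4*1*1 + 3*2*2 = 16 = |G|.

Working: General theorem: in the regular representation of a finite group G, each irreducible appears with multiplicity equal to its dimension. Check: dim(rho_reg) = sum d_i^2 = 1 + 1 + 1 + 1 + 4 + 4 + 4 = 16 = |G|.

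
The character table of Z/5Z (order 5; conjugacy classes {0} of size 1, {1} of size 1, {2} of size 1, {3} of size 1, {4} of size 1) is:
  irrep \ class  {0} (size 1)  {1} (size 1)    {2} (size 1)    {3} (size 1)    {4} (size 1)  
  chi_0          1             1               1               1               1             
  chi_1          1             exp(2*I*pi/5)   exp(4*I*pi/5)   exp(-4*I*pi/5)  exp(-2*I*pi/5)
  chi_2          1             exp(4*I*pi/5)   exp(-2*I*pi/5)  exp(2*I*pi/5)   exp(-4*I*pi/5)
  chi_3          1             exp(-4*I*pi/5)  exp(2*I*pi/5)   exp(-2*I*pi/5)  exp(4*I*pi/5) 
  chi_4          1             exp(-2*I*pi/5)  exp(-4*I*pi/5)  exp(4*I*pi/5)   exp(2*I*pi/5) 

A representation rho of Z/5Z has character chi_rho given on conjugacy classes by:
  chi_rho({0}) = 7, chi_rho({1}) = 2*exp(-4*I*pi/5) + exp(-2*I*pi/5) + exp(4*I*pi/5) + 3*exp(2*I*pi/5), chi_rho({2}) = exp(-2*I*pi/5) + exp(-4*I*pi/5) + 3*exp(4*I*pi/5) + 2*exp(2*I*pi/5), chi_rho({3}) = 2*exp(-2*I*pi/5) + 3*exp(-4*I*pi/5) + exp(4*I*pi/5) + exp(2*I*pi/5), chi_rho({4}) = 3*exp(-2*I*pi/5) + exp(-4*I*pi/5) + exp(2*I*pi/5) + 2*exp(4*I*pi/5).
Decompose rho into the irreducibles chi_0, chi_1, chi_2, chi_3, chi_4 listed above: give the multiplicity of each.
Multiplicities: chi_0: 0, chi_1: 3, chi_2: 1, chi_3: 2, chi_4: 1.

Use <chi_rho, chi> = (1/|G|) sum_C |C| * chi_rho(C) * conj(chi(C)) with |G| = 5 for each irreducible chi in the table:
  <chi_rho, chi_0> = (1/5)[1*(7)*conj(1) + 1*(2*exp(-4*I*pi/5) + exp(-2*I*pi/5) + exp(4*I*pi/5) + 3*exp(2*I*pi/5))*conj(1) + 1*(exp(-2*I*pi/5) + exp(-4*I*pi/5) + 3*exp(4*I*pi/5) + 2*exp(2*I*pi/5))*conj(1) + 1*(2*exp(-2*I*pi/5) + 3*exp(-4*I*pi/5) + exp(4*I*pi/5) + exp(2*I*pi/5))*conj(1) + 1*(3*exp(-2*I*pi/5) + exp(-4*I*pi/5) + exp(2*I*pi/5) + 2*exp(4*I*pi/5))*conj(1)]
      = (1/5)[(7) + (2*exp(-4*I*pi/5) + exp(-2*I*pi/5) + exp(4*I*pi/5) + 3*exp(2*I*pi/5)) + (exp(-2*I*pi/5) + exp(-4*I*pi/5) + 3*exp(4*I*pi/5) + 2*exp(2*I*pi/5)) + (2*exp(-2*I*pi/5) + 3*exp(-4*I*pi/5) + exp(4*I*pi/5) + exp(2*I*pi/5)) + (3*exp(-2*I*pi/5) + exp(-4*I*pi/5) + exp(2*I*pi/5) + 2*exp(4*I*pi/5))] = 0/5 = 0
  <chi_rho, chi_1> = (1/5)[1*(7)*conj(1) + 1*(2*exp(-4*I*pi/5) + exp(-2*I*pi/5) + exp(4*I*pi/5) + 3*exp(2*I*pi/5))*conj(exp(2*I*pi/5)) + 1*(exp(-2*I*pi/5) + exp(-4*I*pi/5) + 3*exp(4*I*pi/5) + 2*exp(2*I*pi/5))*conj(exp(4*I*pi/5)) + 1*(2*exp(-2*I*pi/5) + 3*exp(-4*I*pi/5) + exp(4*I*pi/5) + exp(2*I*pi/5))*conj(exp(-4*I*pi/5)) + 1*(3*exp(-2*I*pi/5) + exp(-4*I*pi/5) + exp(2*I*pi/5) + 2*exp(4*I*pi/5))*conj(exp(-2*I*pi/5))]
      = (1/5)[(7) + (3 + exp(-4*I*pi/5) + exp(2*I*pi/5) + 2*exp(4*I*pi/5)) + (3 + 2*exp(-2*I*pi/5) + exp(4*I*pi/5) + exp(2*I*pi/5)) + (3 + exp(-2*I*pi/5) + exp(-4*I*pi/5) + 2*exp(2*I*pi/5)) + (3 + 2*exp(-4*I*pi/5) + exp(-2*I*pi/5) + exp(4*I*pi/5))] = 15/5 = 3
  <chi_rho, chi_2> = (1/5)[1*(7)*conj(1) + 1*(2*exp(-4*I*pi/5) + exp(-2*I*pi/5) + exp(4*I*pi/5) + 3*exp(2*I*pi/5))*conj(exp(4*I*pi/5)) + 1*(exp(-2*I*pi/5) + exp(-4*I*pi/5) + 3*exp(4*I*pi/5) + 2*exp(2*I*pi/5))*conj(exp(-2*I*pi/5)) + 1*(2*exp(-2*I*pi/5) + 3*exp(-4*I*pi/5) + exp(4*I*pi/5) + exp(2*I*pi/5))*conj(exp(2*I*pi/5)) + 1*(3*exp(-2*I*pi/5) + exp(-4*I*pi/5) + exp(2*I*pi/5) + 2*exp(4*I*pi/5))*conj(exp(-4*I*pi/5))]
      = (1/5)[(7) + (1 + 3*exp(-2*I*pi/5) + exp(4*I*pi/5) + 2*exp(2*I*pi/5)) + (1 + 3*exp(-4*I*pi/5) + exp(-2*I*pi/5) + 2*exp(4*I*pi/5)) + (1 + 2*exp(-4*I*pi/5) + exp(2*I*pi/5) + 3*exp(4*I*pi/5)) + (1 + 2*exp(-2*I*pi/5) + exp(-4*I*pi/5) + 3*exp(2*I*pi/5))] = 5/5 = 1
  <chi_rho, chi_3> = (1/5)[1*(7)*conj(1) + 1*(2*exp(-4*I*pi/5) + exp(-2*I*pi/5) + exp(4*I*pi/5) + 3*exp(2*I*pi/5))*conj(exp(-4*I*pi/5)) + 1*(exp(-2*I*pi/5) + exp(-4*I*pi/5) + 3*exp(4*I*pi/5) + 2*exp(2*I*pi/5))*conj(exp(2*I*pi/5)) + 1*(2*exp(-2*I*pi/5) + 3*exp(-4*I*pi/5) + exp(4*I*pi/5) + exp(2*I*pi/5))*conj(exp(-2*I*pi/5)) + 1*(3*exp(-2*I*pi/5) + exp(-4*I*pi/5) + exp(2*I*pi/5) + 2*exp(4*I*pi/5))*conj(exp(4*I*pi/5))]
      = (1/5)[(7) + (2 + 3*exp(-4*I*pi/5) + exp(-2*I*pi/5) + exp(2*I*pi/5)) + (2 + exp(-4*I*pi/5) + exp(4*I*pi/5) + 3*exp(2*I*pi/5)) + (2 + 3*exp(-2*I*pi/5) + exp(-4*I*pi/5) + exp(4*I*pi/5)) + (2 + exp(-2*I*pi/5) + exp(2*I*pi/5) + 3*exp(4*I*pi/5))] = 10/5 = 2
  <chi_rho, chi_4> = (1/5)[1*(7)*conj(1) + 1*(2*exp(-4*I*pi/5) + exp(-2*I*pi/5) + exp(4*I*pi/5) + 3*exp(2*I*pi/5))*conj(exp(-2*I*pi/5)) + 1*(exp(-2*I*pi/5) + exp(-4*I*pi/5) + 3*exp(4*I*pi/5) + 2*exp(2*I*pi/5))*conj(exp(-4*I*pi/5)) + 1*(2*exp(-2*I*pi/5) + 3*exp(-4*I*pi/5) + exp(4*I*pi/5) + exp(2*I*pi/5))*conj(exp(4*I*pi/5)) + 1*(3*exp(-2*I*pi/5) + exp(-4*I*pi/5) + exp(2*I*pi/5) + 2*exp(4*I*pi/5))*conj(exp(2*I*pi/5))]
      = (1/5)[(7) + (1 + 2*exp(-2*I*pi/5) + exp(-4*I*pi/5) + 3*exp(4*I*pi/5)) + (1 + 3*exp(-2*I*pi/5) + 2*exp(-4*I*pi/5) + exp(2*I*pi/5)) + (1 + exp(-2*I*pi/5) + 2*exp(4*I*pi/5) + 3*exp(2*I*pi/5)) + (1 + 3*exp(-4*I*pi/5) + exp(4*I*pi/5) + 2*exp(2*I*pi/5))] = 5/5 = 1
(Exp terms are combined using exp(i*s)*conj(exp(i*t)) = exp(i*(s-t)), and sums of them are collapsed using the identity that for every m > 1 the m distinct m-th roots of unity sum to 0, e.g. 1 + exp(2*I*pi/3) + exp(-2*I*pi/3) = 0.)
Dimension check: dim(rho) = sum (mult * dim) = 0*1 + 3*1 + 1*1 + 2*1 + 1*1 = 7 = chi_rho(e) = 7.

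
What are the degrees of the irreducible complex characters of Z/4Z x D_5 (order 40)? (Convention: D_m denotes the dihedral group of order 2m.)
Dimensions: 1, 1, 1, 1, 1, 1, 1, 1, 2, 2, 2, 2, 2, 2, 2, 2

Details: There are 16 irreducibles (= number of conjugacy classes). Their dimensions d_i satisfy sum d_i^2 = |G| = 40: 1 + 1 + 1 + 1 + 1 + 1 + 1 + 1 + 4 + 4 + 4 + 4 + 4 + 4 + 4 + 4 = 40. (For the product with Z/4Z: each of the 4 1-dim characters of Z/4Z tensors with each irrep of D_5, giving 4 copies of each D_5-dimension.)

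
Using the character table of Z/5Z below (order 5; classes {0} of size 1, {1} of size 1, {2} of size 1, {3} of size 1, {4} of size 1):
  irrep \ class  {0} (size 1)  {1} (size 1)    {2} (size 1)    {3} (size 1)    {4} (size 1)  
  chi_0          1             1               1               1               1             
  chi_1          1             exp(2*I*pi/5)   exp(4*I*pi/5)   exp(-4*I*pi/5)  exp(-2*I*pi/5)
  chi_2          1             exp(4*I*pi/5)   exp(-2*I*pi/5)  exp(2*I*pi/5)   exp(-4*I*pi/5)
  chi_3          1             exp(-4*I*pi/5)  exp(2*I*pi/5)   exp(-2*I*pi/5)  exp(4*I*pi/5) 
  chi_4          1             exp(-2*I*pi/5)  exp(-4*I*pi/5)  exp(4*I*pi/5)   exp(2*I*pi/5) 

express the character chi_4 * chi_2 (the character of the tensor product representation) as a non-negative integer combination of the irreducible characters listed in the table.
chi_4 tensor chi_2 = chi_1 (all other irreducibles have multiplicity 0).

Justification: The character of a tensor product is the pointwise product (chi_4 * chi_2)(C) = chi_4(C) * chi_2(C):
  {0}: (1)*(1), {1}: (exp(-2*I*pi/5))*(exp(4*I*pi/5)), {2}: (exp(-4*I*pi/5))*(exp(-2*I*pi/5)), {3}: (exp(4*I*pi/5))*(exp(2*I*pi/5)), {4}: (exp(2*I*pi/5))*(exp(-4*I*pi/5))
so (chi_4 * chi_2) takes values
  {0} -> 1, {1} -> exp(2*I*pi/5), {2} -> exp(4*I*pi/5), {3} -> exp(-4*I*pi/5), {4} -> exp(-2*I*pi/5).
Now take the inner product of this character with each irreducible chi from the table, <chi_4*chi_2, chi> = (1/5) sum_C |C| (chi_4*chi_2)(C) conj(chi(C)):
  <chi_4*chi_2, chi_0> = (1/5)[1*(1)*conj(1) + 1*(exp(2*I*pi/5))*conj(1) + 1*(exp(4*I*pi/5))*conj(1) + 1*(exp(-4*I*pi/5))*conj(1) + 1*(exp(-2*I*pi/5))*conj(1)]
      = (1/5)[(1) + (exp(2*I*pi/5)) + (exp(4*I*pi/5)) + (exp(-4*I*pi/5)) + (exp(-2*I*pi/5))] = 0/5 = 0
  <chi_4*chi_2, chi_1> = (1/5)[1*(1)*conj(1) + 1*(exp(2*I*pi/5))*conj(exp(2*I*pi/5)) + 1*(exp(4*I*pi/5))*conj(exp(4*I*pi/5)) + 1*(exp(-4*I*pi/5))*conj(exp(-4*I*pi/5)) + 1*(exp(-2*I*pi/5))*conj(exp(-2*I*pi/5))]
      = (1/5)[(1) + (1) + (1) + (1) + (1)] = 5/5 = 1
  <chi_4*chi_2, chi_2> = (1/5)[1*(1)*conj(1) + 1*(exp(2*I*pi/5))*conj(exp(4*I*pi/5)) + 1*(exp(4*I*pi/5))*conj(exp(-2*I*pi/5)) + 1*(exp(-4*I*pi/5))*conj(exp(2*I*pi/5)) + 1*(exp(-2*I*pi/5))*conj(exp(-4*I*pi/5))]
      = (1/5)[(1) + (exp(-2*I*pi/5)) + (exp(-4*I*pi/5)) + (exp(4*I*pi/5)) + (exp(2*I*pi/5))] = 0/5 = 0
  <chi_4*chi_2, chi_3> = (1/5)[1*(1)*conj(1) + 1*(exp(2*I*pi/5))*conj(exp(-4*I*pi/5)) + 1*(exp(4*I*pi/5))*conj(exp(2*I*pi/5)) + 1*(exp(-4*I*pi/5))*conj(exp(-2*I*pi/5)) + 1*(exp(-2*I*pi/5))*conj(exp(4*I*pi/5))]
      = (1/5)[(1) + (exp(-4*I*pi/5)) + (exp(2*I*pi/5)) + (exp(-2*I*pi/5)) + (exp(4*I*pi/5))] = 0/5 = 0
  <chi_4*chi_2, chi_4> = (1/5)[1*(1)*conj(1) + 1*(exp(2*I*pi/5))*conj(exp(-2*I*pi/5)) + 1*(exp(4*I*pi/5))*conj(exp(-4*I*pi/5)) + 1*(exp(-4*I*pi/5))*conj(exp(4*I*pi/5)) + 1*(exp(-2*I*pi/5))*conj(exp(2*I*pi/5))]
      = (1/5)[(1) + (exp(4*I*pi/5)) + (exp(-2*I*pi/5)) + (exp(2*I*pi/5)) + (exp(-4*I*pi/5))] = 0/5 = 0
(Exp terms are combined using exp(i*s)*conj(exp(i*t)) = exp(i*(s-t)), and sums of them are collapsed using the identity that for every m > 1 the m distinct m-th roots of unity sum to 0, e.g. 1 + exp(2*I*pi/3) + exp(-2*I*pi/3) = 0.)
Hence the multiplicities are chi_1: 1. Dimension check: dim(chi_4)*dim(chi_2) = 1*1 = 1 and sum (mult * dim) = 1*1 = 1.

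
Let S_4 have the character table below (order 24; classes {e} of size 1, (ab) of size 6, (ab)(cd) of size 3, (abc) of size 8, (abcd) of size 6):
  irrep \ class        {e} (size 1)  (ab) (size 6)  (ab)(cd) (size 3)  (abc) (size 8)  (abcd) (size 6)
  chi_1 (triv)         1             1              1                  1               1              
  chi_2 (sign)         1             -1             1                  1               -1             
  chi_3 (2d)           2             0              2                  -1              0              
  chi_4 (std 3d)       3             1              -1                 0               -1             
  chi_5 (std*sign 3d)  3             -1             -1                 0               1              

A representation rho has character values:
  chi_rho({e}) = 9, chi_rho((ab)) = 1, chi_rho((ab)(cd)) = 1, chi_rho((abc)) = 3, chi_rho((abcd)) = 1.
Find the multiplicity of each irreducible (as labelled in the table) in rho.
Multiplicities: chi_1: 2, chi_2: 1, chi_3: 0, chi_4: 1, chi_5: 1.

Solution. Use <chi_rho, chi> = (1/|G|) sum_C |C| * chi_rho(C) * conj(chi(C)) with |G| = 24 for each irreducible chi in the table:
  <chi_rho, chi_1> = (1/24)[1*(9)*conj(1) + 6*(1)*conj(1) + 3*(1)*conj(1) + 8*(3)*conj(1) + 6*(1)*conj(1)]
      = (1/24)[(9) + (6) + (3) + (24) + (6)] = 48/24 = 2
  <chi_rho, chi_2> = (1/24)[1*(9)*conj(1) + 6*(1)*conj(-1) + 3*(1)*conj(1) + 8*(3)*conj(1) + 6*(1)*conj(-1)]
      = (1/24)[(9) + (-6) + (3) + (24) + (-6)] = 24/24 = 1
  <chi_rho, chi_3> = (1/24)[1*(9)*conj(2) + 6*(1)*conj(0) + 3*(1)*conj(2) + 8*(3)*conj(-1) + 6*(1)*conj(0)]
      = (1/24)[(18) + (0) + (6) + (-24) + (0)] = 0/24 = 0
  <chi_rho, chi_4> = (1/24)[1*(9)*conj(3) + 6*(1)*conj(1) + 3*(1)*conj(-1) + 8*(3)*conj(0) + 6*(1)*conj(-1)]
      = (1/24)[(27) + (6) + (-3) + (0) + (-6)] = 24/24 = 1
  <chi_rho, chi_5> = (1/24)[1*(9)*conj(3) + 6*(1)*conj(-1) + 3*(1)*conj(-1) + 8*(3)*conj(0) + 6*(1)*conj(1)]
      = (1/24)[(27) + (-6) + (-3) + (0) + (6)] = 24/24 = 1
Dimension check: dim(rho) = sum (mult * dim) = 2*1 + 1*1 + 0*2 + 1*3 + 1*3 = 9 = chi_rho(e) = 9.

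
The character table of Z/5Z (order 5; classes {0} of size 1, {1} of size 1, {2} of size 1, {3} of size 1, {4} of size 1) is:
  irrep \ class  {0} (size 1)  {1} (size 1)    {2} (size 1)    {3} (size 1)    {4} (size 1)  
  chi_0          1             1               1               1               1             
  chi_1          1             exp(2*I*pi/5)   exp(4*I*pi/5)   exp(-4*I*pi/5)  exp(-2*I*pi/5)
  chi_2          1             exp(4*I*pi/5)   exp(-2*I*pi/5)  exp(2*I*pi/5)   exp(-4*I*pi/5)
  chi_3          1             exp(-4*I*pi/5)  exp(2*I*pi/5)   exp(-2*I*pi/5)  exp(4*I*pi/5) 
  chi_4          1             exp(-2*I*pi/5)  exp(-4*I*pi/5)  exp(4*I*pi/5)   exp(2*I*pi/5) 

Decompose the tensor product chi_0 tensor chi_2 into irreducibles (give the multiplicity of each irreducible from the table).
chi_0 tensor chi_2 = chi_2 (all other irreducibles have multiplicity 0).

Proof sketch: The character of a tensor product is the pointwise product (chi_0 * chi_2)(C) = chi_0(C) * chi_2(C):
  {0}: (1)*(1), {1}: (1)*(exp(4*I*pi/5)), {2}: (1)*(exp(-2*I*pi/5)), {3}: (1)*(exp(2*I*pi/5)), {4}: (1)*(exp(-4*I*pi/5))
so (chi_0 * chi_2) takes values
  {0} -> 1, {1} -> exp(4*I*pi/5), {2} -> exp(-2*I*pi/5), {3} -> exp(2*I*pi/5), {4} -> exp(-4*I*pi/5).
Now take the inner product of this character with each irreducible chi from the table, <chi_0*chi_2, chi> = (1/5) sum_C |C| (chi_0*chi_2)(C) conj(chi(C)):
  <chi_0*chi_2, chi_0> = (1/5)[1*(1)*conj(1) + 1*(exp(4*I*pi/5))*conj(1) + 1*(exp(-2*I*pi/5))*conj(1) + 1*(exp(2*I*pi/5))*conj(1) + 1*(exp(-4*I*pi/5))*conj(1)]
      = (1/5)[(1) + (exp(4*I*pi/5)) + (exp(-2*I*pi/5)) + (exp(2*I*pi/5)) + (exp(-4*I*pi/5))] = 0/5 = 0
  <chi_0*chi_2, chi_1> = (1/5)[1*(1)*conj(1) + 1*(exp(4*I*pi/5))*conj(exp(2*I*pi/5)) + 1*(exp(-2*I*pi/5))*conj(exp(4*I*pi/5)) + 1*(exp(2*I*pi/5))*conj(exp(-4*I*pi/5)) + 1*(exp(-4*I*pi/5))*conj(exp(-2*I*pi/5))]
      = (1/5)[(1) + (exp(2*I*pi/5)) + (exp(4*I*pi/5)) + (exp(-4*I*pi/5)) + (exp(-2*I*pi/5))] = 0/5 = 0
  <chi_0*chi_2, chi_2> = (1/5)[1*(1)*conj(1) + 1*(exp(4*I*pi/5))*conj(exp(4*I*pi/5)) + 1*(exp(-2*I*pi/5))*conj(exp(-2*I*pi/5)) + 1*(exp(2*I*pi/5))*conj(exp(2*I*pi/5)) + 1*(exp(-4*I*pi/5))*conj(exp(-4*I*pi/5))]
      = (1/5)[(1) + (1) + (1) + (1) + (1)] = 5/5 = 1
  <chi_0*chi_2, chi_3> = (1/5)[1*(1)*conj(1) + 1*(exp(4*I*pi/5))*conj(exp(-4*I*pi/5)) + 1*(exp(-2*I*pi/5))*conj(exp(2*I*pi/5)) + 1*(exp(2*I*pi/5))*conj(exp(-2*I*pi/5)) + 1*(exp(-4*I*pi/5))*conj(exp(4*I*pi/5))]
      = (1/5)[(1) + (exp(-2*I*pi/5)) + (exp(-4*I*pi/5)) + (exp(4*I*pi/5)) + (exp(2*I*pi/5))] = 0/5 = 0
  <chi_0*chi_2, chi_4> = (1/5)[1*(1)*conj(1) + 1*(exp(4*I*pi/5))*conj(exp(-2*I*pi/5)) + 1*(exp(-2*I*pi/5))*conj(exp(-4*I*pi/5)) + 1*(exp(2*I*pi/5))*conj(exp(4*I*pi/5)) + 1*(exp(-4*I*pi/5))*conj(exp(2*I*pi/5))]
      = (1/5)[(1) + (exp(-4*I*pi/5)) + (exp(2*I*pi/5)) + (exp(-2*I*pi/5)) + (exp(4*I*pi/5))] = 0/5 = 0
(Exp terms are combined using exp(i*s)*conj(exp(i*t)) = exp(i*(s-t)), and sums of them are collapsed using the identity that for every m > 1 the m distinct m-th roots of unity sum to 0, e.g. 1 + exp(2*I*pi/3) + exp(-2*I*pi/3) = 0.)
Hence the multiplicities are chi_2: 1. Dimension check: dim(chi_0)*dim(chi_2) = 1*1 = 1 and sum (mult * dim) = 1*1 = 1.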